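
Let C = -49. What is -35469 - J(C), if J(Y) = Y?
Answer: -35420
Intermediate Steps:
-35469 - J(C) = -35469 - 1*(-49) = -35469 + 49 = -35420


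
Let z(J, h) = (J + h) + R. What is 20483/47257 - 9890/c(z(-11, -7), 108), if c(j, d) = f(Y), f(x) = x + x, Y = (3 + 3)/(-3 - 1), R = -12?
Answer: 467433179/141771 ≈ 3297.1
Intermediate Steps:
Y = -3/2 (Y = 6/(-4) = 6*(-¼) = -3/2 ≈ -1.5000)
z(J, h) = -12 + J + h (z(J, h) = (J + h) - 12 = -12 + J + h)
f(x) = 2*x
c(j, d) = -3 (c(j, d) = 2*(-3/2) = -3)
20483/47257 - 9890/c(z(-11, -7), 108) = 20483/47257 - 9890/(-3) = 20483*(1/47257) - 9890*(-⅓) = 20483/47257 + 9890/3 = 467433179/141771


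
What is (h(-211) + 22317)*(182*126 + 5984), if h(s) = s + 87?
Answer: 641732788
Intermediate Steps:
h(s) = 87 + s
(h(-211) + 22317)*(182*126 + 5984) = ((87 - 211) + 22317)*(182*126 + 5984) = (-124 + 22317)*(22932 + 5984) = 22193*28916 = 641732788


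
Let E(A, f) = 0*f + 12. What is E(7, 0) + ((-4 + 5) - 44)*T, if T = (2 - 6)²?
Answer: -676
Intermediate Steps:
E(A, f) = 12 (E(A, f) = 0 + 12 = 12)
T = 16 (T = (-4)² = 16)
E(7, 0) + ((-4 + 5) - 44)*T = 12 + ((-4 + 5) - 44)*16 = 12 + (1 - 44)*16 = 12 - 43*16 = 12 - 688 = -676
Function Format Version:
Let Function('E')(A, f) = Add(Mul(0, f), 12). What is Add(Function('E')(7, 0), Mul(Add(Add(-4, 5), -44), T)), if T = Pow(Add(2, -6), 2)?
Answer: -676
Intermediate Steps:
Function('E')(A, f) = 12 (Function('E')(A, f) = Add(0, 12) = 12)
T = 16 (T = Pow(-4, 2) = 16)
Add(Function('E')(7, 0), Mul(Add(Add(-4, 5), -44), T)) = Add(12, Mul(Add(Add(-4, 5), -44), 16)) = Add(12, Mul(Add(1, -44), 16)) = Add(12, Mul(-43, 16)) = Add(12, -688) = -676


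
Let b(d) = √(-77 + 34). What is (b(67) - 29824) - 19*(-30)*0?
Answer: -29824 + I*√43 ≈ -29824.0 + 6.5574*I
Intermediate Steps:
b(d) = I*√43 (b(d) = √(-43) = I*√43)
(b(67) - 29824) - 19*(-30)*0 = (I*√43 - 29824) - 19*(-30)*0 = (-29824 + I*√43) + 570*0 = (-29824 + I*√43) + 0 = -29824 + I*√43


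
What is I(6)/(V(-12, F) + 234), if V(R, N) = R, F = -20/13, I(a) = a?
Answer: 1/37 ≈ 0.027027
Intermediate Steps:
F = -20/13 (F = -20*1/13 = -20/13 ≈ -1.5385)
I(6)/(V(-12, F) + 234) = 6/(-12 + 234) = 6/222 = (1/222)*6 = 1/37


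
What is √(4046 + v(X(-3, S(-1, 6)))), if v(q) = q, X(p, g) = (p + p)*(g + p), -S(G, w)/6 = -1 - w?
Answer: 2*√953 ≈ 61.741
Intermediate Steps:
S(G, w) = 6 + 6*w (S(G, w) = -6*(-1 - w) = 6 + 6*w)
X(p, g) = 2*p*(g + p) (X(p, g) = (2*p)*(g + p) = 2*p*(g + p))
√(4046 + v(X(-3, S(-1, 6)))) = √(4046 + 2*(-3)*((6 + 6*6) - 3)) = √(4046 + 2*(-3)*((6 + 36) - 3)) = √(4046 + 2*(-3)*(42 - 3)) = √(4046 + 2*(-3)*39) = √(4046 - 234) = √3812 = 2*√953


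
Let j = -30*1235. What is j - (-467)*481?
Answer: 187577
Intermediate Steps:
j = -37050
j - (-467)*481 = -37050 - (-467)*481 = -37050 - 1*(-224627) = -37050 + 224627 = 187577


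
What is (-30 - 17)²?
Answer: 2209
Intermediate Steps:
(-30 - 17)² = (-47)² = 2209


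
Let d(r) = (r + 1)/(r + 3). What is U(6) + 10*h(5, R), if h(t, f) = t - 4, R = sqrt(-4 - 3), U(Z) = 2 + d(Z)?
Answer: 115/9 ≈ 12.778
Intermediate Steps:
d(r) = (1 + r)/(3 + r)
U(Z) = 2 + (1 + Z)/(3 + Z)
R = I*sqrt(7) (R = sqrt(-7) = I*sqrt(7) ≈ 2.6458*I)
h(t, f) = -4 + t
U(6) + 10*h(5, R) = (7 + 3*6)/(3 + 6) + 10*(-4 + 5) = (7 + 18)/9 + 10*1 = (1/9)*25 + 10 = 25/9 + 10 = 115/9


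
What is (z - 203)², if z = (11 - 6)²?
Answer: 31684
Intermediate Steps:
z = 25 (z = 5² = 25)
(z - 203)² = (25 - 203)² = (-178)² = 31684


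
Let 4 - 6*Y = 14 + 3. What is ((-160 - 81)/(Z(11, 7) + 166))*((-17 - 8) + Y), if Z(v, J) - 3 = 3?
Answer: 39283/1032 ≈ 38.065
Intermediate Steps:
Y = -13/6 (Y = ⅔ - (14 + 3)/6 = ⅔ - ⅙*17 = ⅔ - 17/6 = -13/6 ≈ -2.1667)
Z(v, J) = 6 (Z(v, J) = 3 + 3 = 6)
((-160 - 81)/(Z(11, 7) + 166))*((-17 - 8) + Y) = ((-160 - 81)/(6 + 166))*((-17 - 8) - 13/6) = (-241/172)*(-25 - 13/6) = -241*1/172*(-163/6) = -241/172*(-163/6) = 39283/1032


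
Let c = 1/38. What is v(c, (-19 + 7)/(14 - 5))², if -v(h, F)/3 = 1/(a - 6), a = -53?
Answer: 9/3481 ≈ 0.0025855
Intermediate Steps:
c = 1/38 ≈ 0.026316
v(h, F) = 3/59 (v(h, F) = -3/(-53 - 6) = -3/(-59) = -3*(-1/59) = 3/59)
v(c, (-19 + 7)/(14 - 5))² = (3/59)² = 9/3481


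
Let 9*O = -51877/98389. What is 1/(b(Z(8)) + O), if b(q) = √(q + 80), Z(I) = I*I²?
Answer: 45937135377/464191625209463 + 3136448084004*√37/464191625209463 ≈ 0.041199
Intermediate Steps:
Z(I) = I³
b(q) = √(80 + q)
O = -51877/885501 (O = (-51877/98389)/9 = (-51877*1/98389)/9 = (⅑)*(-51877/98389) = -51877/885501 ≈ -0.058585)
1/(b(Z(8)) + O) = 1/(√(80 + 8³) - 51877/885501) = 1/(√(80 + 512) - 51877/885501) = 1/(√592 - 51877/885501) = 1/(4*√37 - 51877/885501) = 1/(-51877/885501 + 4*√37)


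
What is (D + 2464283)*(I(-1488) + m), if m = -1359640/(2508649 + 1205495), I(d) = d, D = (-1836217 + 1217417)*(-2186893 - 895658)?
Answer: -1318073560581785058337/464268 ≈ -2.8390e+15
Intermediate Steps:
D = 1907482558800 (D = -618800*(-3082551) = 1907482558800)
m = -169955/464268 (m = -1359640/3714144 = -1359640*1/3714144 = -169955/464268 ≈ -0.36607)
(D + 2464283)*(I(-1488) + m) = (1907482558800 + 2464283)*(-1488 - 169955/464268) = 1907485023083*(-691000739/464268) = -1318073560581785058337/464268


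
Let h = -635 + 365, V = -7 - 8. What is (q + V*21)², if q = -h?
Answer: 2025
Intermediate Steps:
V = -15
h = -270
q = 270 (q = -1*(-270) = 270)
(q + V*21)² = (270 - 15*21)² = (270 - 315)² = (-45)² = 2025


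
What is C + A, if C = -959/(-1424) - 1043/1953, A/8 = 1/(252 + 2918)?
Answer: 89374409/629714160 ≈ 0.14193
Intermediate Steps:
A = 4/1585 (A = 8/(252 + 2918) = 8/3170 = 8*(1/3170) = 4/1585 ≈ 0.0025237)
C = 55385/397296 (C = -959*(-1/1424) - 1043*1/1953 = 959/1424 - 149/279 = 55385/397296 ≈ 0.13940)
C + A = 55385/397296 + 4/1585 = 89374409/629714160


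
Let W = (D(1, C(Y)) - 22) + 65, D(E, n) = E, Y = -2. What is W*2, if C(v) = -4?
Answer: 88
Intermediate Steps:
W = 44 (W = (1 - 22) + 65 = -21 + 65 = 44)
W*2 = 44*2 = 88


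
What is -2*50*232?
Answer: -23200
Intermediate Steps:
-2*50*232 = -100*232 = -23200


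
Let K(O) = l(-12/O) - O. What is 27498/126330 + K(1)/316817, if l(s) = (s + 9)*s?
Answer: 1452709236/6670581935 ≈ 0.21778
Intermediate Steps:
l(s) = s*(9 + s) (l(s) = (9 + s)*s = s*(9 + s))
K(O) = -O - 12*(9 - 12/O)/O (K(O) = (-12/O)*(9 - 12/O) - O = -12*(9 - 12/O)/O - O = -O - 12*(9 - 12/O)/O)
27498/126330 + K(1)/316817 = 27498/126330 + (-1*1 - 108/1 + 144/1²)/316817 = 27498*(1/126330) + (-1 - 108*1 + 144*1)*(1/316817) = 4583/21055 + (-1 - 108 + 144)*(1/316817) = 4583/21055 + 35*(1/316817) = 4583/21055 + 35/316817 = 1452709236/6670581935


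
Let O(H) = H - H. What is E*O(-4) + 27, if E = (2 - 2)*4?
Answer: 27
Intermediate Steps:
O(H) = 0
E = 0 (E = 0*4 = 0)
E*O(-4) + 27 = 0*0 + 27 = 0 + 27 = 27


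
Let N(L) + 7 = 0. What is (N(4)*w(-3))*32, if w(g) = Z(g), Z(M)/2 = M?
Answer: 1344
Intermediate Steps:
Z(M) = 2*M
N(L) = -7 (N(L) = -7 + 0 = -7)
w(g) = 2*g
(N(4)*w(-3))*32 = -14*(-3)*32 = -7*(-6)*32 = 42*32 = 1344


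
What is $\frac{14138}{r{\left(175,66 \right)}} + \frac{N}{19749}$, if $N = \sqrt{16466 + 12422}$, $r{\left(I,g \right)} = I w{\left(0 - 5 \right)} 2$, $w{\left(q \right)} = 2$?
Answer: $\frac{7069}{350} + \frac{2 \sqrt{7222}}{19749} \approx 20.206$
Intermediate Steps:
$r{\left(I,g \right)} = 4 I$ ($r{\left(I,g \right)} = I 2 \cdot 2 = 2 I 2 = 4 I$)
$N = 2 \sqrt{7222}$ ($N = \sqrt{28888} = 2 \sqrt{7222} \approx 169.96$)
$\frac{14138}{r{\left(175,66 \right)}} + \frac{N}{19749} = \frac{14138}{4 \cdot 175} + \frac{2 \sqrt{7222}}{19749} = \frac{14138}{700} + 2 \sqrt{7222} \cdot \frac{1}{19749} = 14138 \cdot \frac{1}{700} + \frac{2 \sqrt{7222}}{19749} = \frac{7069}{350} + \frac{2 \sqrt{7222}}{19749}$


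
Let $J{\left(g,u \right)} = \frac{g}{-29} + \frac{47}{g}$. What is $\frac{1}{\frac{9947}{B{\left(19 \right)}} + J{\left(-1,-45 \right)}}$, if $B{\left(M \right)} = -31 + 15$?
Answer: $- \frac{464}{310255} \approx -0.0014955$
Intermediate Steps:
$J{\left(g,u \right)} = \frac{47}{g} - \frac{g}{29}$ ($J{\left(g,u \right)} = g \left(- \frac{1}{29}\right) + \frac{47}{g} = - \frac{g}{29} + \frac{47}{g} = \frac{47}{g} - \frac{g}{29}$)
$B{\left(M \right)} = -16$
$\frac{1}{\frac{9947}{B{\left(19 \right)}} + J{\left(-1,-45 \right)}} = \frac{1}{\frac{9947}{-16} + \left(\frac{47}{-1} - - \frac{1}{29}\right)} = \frac{1}{9947 \left(- \frac{1}{16}\right) + \left(47 \left(-1\right) + \frac{1}{29}\right)} = \frac{1}{- \frac{9947}{16} + \left(-47 + \frac{1}{29}\right)} = \frac{1}{- \frac{9947}{16} - \frac{1362}{29}} = \frac{1}{- \frac{310255}{464}} = - \frac{464}{310255}$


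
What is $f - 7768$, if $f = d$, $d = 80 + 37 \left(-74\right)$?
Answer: $-10426$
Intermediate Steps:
$d = -2658$ ($d = 80 - 2738 = -2658$)
$f = -2658$
$f - 7768 = -2658 - 7768 = -10426$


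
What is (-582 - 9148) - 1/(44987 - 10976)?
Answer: -330927031/34011 ≈ -9730.0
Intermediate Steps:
(-582 - 9148) - 1/(44987 - 10976) = -9730 - 1/34011 = -330927031/34011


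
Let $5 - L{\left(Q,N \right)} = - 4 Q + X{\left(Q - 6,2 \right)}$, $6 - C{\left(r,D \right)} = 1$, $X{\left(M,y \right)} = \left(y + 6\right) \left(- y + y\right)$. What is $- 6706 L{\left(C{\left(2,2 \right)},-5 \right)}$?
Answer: $-167650$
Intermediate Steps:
$X{\left(M,y \right)} = 0$ ($X{\left(M,y \right)} = \left(6 + y\right) 0 = 0$)
$C{\left(r,D \right)} = 5$ ($C{\left(r,D \right)} = 6 - 1 = 5$)
$L{\left(Q,N \right)} = 5 + 4 Q$ ($L{\left(Q,N \right)} = 5 - \left(- 4 Q + 0\right) = 5 - - 4 Q = 5 + 4 Q$)
$- 6706 L{\left(C{\left(2,2 \right)},-5 \right)} = - 6706 \left(5 + 4 \cdot 5\right) = - 6706 \left(5 + 20\right) = \left(-6706\right) 25 = -167650$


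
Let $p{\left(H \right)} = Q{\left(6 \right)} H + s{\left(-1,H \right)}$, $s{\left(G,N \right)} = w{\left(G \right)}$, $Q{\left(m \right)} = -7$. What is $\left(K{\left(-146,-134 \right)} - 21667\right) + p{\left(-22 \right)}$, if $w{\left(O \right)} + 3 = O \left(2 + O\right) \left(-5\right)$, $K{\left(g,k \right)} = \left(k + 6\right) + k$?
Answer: $-21773$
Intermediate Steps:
$K{\left(g,k \right)} = 6 + 2 k$ ($K{\left(g,k \right)} = \left(6 + k\right) + k = 6 + 2 k$)
$w{\left(O \right)} = -3 - 5 O \left(2 + O\right)$ ($w{\left(O \right)} = -3 + O \left(2 + O\right) \left(-5\right) = -3 - 5 O \left(2 + O\right)$)
$s{\left(G,N \right)} = -3 - 10 G - 5 G^{2}$
$p{\left(H \right)} = 2 - 7 H$ ($p{\left(H \right)} = - 7 H - \left(-7 + 5\right) = - 7 H - -2 = - 7 H + 2 = 2 - 7 H$)
$\left(K{\left(-146,-134 \right)} - 21667\right) + p{\left(-22 \right)} = \left(\left(6 + 2 \left(-134\right)\right) - 21667\right) + \left(2 - -154\right) = \left(\left(6 - 268\right) - 21667\right) + \left(2 + 154\right) = \left(-262 - 21667\right) + 156 = -21929 + 156 = -21773$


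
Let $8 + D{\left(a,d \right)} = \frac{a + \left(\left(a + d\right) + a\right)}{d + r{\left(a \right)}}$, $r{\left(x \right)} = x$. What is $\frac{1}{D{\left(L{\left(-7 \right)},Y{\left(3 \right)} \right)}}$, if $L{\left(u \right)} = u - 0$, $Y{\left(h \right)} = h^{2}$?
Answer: $- \frac{1}{14} \approx -0.071429$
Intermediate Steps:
$L{\left(u \right)} = u$ ($L{\left(u \right)} = u + 0 = u$)
$D{\left(a,d \right)} = -8 + \frac{d + 3 a}{a + d}$ ($D{\left(a,d \right)} = -8 + \frac{a + \left(\left(a + d\right) + a\right)}{d + a} = -8 + \frac{a + \left(d + 2 a\right)}{a + d} = -8 + \frac{d + 3 a}{a + d}$)
$\frac{1}{D{\left(L{\left(-7 \right)},Y{\left(3 \right)} \right)}} = \frac{1}{\frac{1}{-7 + 3^{2}} \left(- 7 \cdot 3^{2} - -35\right)} = \frac{1}{\frac{1}{-7 + 9} \left(\left(-7\right) 9 + 35\right)} = \frac{1}{\frac{1}{2} \left(-63 + 35\right)} = \frac{1}{\frac{1}{2} \left(-28\right)} = \frac{1}{-14} = - \frac{1}{14}$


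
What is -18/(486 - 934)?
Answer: 9/224 ≈ 0.040179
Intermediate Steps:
-18/(486 - 934) = -18/(-448) = -1/448*(-18) = 9/224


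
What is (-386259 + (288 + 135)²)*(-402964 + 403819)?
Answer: -177267150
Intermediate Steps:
(-386259 + (288 + 135)²)*(-402964 + 403819) = (-386259 + 423²)*855 = (-386259 + 178929)*855 = -207330*855 = -177267150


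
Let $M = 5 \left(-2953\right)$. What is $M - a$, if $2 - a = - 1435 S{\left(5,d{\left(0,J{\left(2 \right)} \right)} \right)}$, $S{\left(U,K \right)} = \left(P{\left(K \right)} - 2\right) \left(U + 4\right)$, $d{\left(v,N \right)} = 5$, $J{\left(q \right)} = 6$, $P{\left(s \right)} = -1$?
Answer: $23978$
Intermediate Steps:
$S{\left(U,K \right)} = -12 - 3 U$ ($S{\left(U,K \right)} = \left(-1 - 2\right) \left(U + 4\right) = - 3 \left(4 + U\right) = -12 - 3 U$)
$M = -14765$
$a = -38743$ ($a = 2 - - 1435 \left(-12 - 15\right) = 2 - \left(-1435\right) \left(-27\right) = 2 - 38745 = -38743$)
$M - a = -14765 - -38743 = -14765 + 38743 = 23978$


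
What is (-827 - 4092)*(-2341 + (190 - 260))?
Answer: 11859709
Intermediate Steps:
(-827 - 4092)*(-2341 + (190 - 260)) = -4919*(-2341 - 70) = -4919*(-2411) = 11859709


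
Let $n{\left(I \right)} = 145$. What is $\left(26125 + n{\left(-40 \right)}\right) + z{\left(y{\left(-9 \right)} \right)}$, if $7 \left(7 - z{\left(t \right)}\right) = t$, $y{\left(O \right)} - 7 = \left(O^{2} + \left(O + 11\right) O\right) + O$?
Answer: $\frac{183878}{7} \approx 26268.0$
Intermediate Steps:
$y{\left(O \right)} = 7 + O + O^{2} + O \left(11 + O\right)$ ($y{\left(O \right)} = 7 + \left(\left(O^{2} + \left(O + 11\right) O\right) + O\right) = 7 + \left(\left(O^{2} + \left(11 + O\right) O\right) + O\right) = 7 + \left(\left(O^{2} + O \left(11 + O\right)\right) + O\right) = 7 + \left(O + O^{2} + O \left(11 + O\right)\right) = 7 + O + O^{2} + O \left(11 + O\right)$)
$z{\left(t \right)} = 7 - \frac{t}{7}$
$\left(26125 + n{\left(-40 \right)}\right) + z{\left(y{\left(-9 \right)} \right)} = \left(26125 + 145\right) + \left(7 - \frac{7 + 2 \left(-9\right)^{2} + 12 \left(-9\right)}{7}\right) = 26270 + \left(7 - \frac{7 + 2 \cdot 81 - 108}{7}\right) = 26270 + \left(7 - \frac{7 + 162 - 108}{7}\right) = 26270 + \left(7 - \frac{61}{7}\right) = 26270 - \frac{12}{7} = \frac{183878}{7}$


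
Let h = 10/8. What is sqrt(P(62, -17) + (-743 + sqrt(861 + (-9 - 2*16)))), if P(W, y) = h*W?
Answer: sqrt(-2662 + 8*sqrt(205))/2 ≈ 25.236*I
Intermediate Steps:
h = 5/4 (h = 10*(1/8) = 5/4 ≈ 1.2500)
P(W, y) = 5*W/4
sqrt(P(62, -17) + (-743 + sqrt(861 + (-9 - 2*16)))) = sqrt((5/4)*62 + (-743 + sqrt(861 + (-9 - 2*16)))) = sqrt(155/2 + (-743 + sqrt(861 + (-9 - 32)))) = sqrt(155/2 + (-743 + sqrt(861 - 41))) = sqrt(155/2 + (-743 + sqrt(820))) = sqrt(155/2 + (-743 + 2*sqrt(205))) = sqrt(-1331/2 + 2*sqrt(205))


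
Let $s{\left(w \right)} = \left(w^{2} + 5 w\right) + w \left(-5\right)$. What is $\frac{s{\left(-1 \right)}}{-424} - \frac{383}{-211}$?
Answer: $\frac{162181}{89464} \approx 1.8128$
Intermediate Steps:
$s{\left(w \right)} = w^{2}$ ($s{\left(w \right)} = \left(w^{2} + 5 w\right) - 5 w = w^{2}$)
$\frac{s{\left(-1 \right)}}{-424} - \frac{383}{-211} = \frac{\left(-1\right)^{2}}{-424} - \frac{383}{-211} = 1 \left(- \frac{1}{424}\right) - - \frac{383}{211} = - \frac{1}{424} + \frac{383}{211} = \frac{162181}{89464}$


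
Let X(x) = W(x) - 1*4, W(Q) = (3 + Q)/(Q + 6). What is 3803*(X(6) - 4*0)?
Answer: -49439/4 ≈ -12360.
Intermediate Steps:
W(Q) = (3 + Q)/(6 + Q)
X(x) = -4 + (3 + x)/(6 + x) (X(x) = (3 + x)/(6 + x) - 1*4 = (3 + x)/(6 + x) - 4 = -4 + (3 + x)/(6 + x))
3803*(X(6) - 4*0) = 3803*(3*(-7 - 1*6)/(6 + 6) - 4*0) = 3803*(3*(-7 - 6)/12 + 0) = 3803*(3*(1/12)*(-13) + 0) = 3803*(-13/4 + 0) = 3803*(-13/4) = -49439/4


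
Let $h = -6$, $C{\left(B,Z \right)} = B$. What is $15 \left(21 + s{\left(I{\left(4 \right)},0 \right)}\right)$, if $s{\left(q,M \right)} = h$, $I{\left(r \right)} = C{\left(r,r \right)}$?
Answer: $225$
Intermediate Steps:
$I{\left(r \right)} = r$
$s{\left(q,M \right)} = -6$
$15 \left(21 + s{\left(I{\left(4 \right)},0 \right)}\right) = 15 \left(21 - 6\right) = 15 \cdot 15 = 225$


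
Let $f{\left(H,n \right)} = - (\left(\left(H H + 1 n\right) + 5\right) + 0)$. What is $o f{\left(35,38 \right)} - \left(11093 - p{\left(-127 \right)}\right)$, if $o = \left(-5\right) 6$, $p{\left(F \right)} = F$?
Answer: $26820$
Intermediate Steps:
$o = -30$
$f{\left(H,n \right)} = -5 - n - H^{2}$ ($f{\left(H,n \right)} = - (\left(\left(H^{2} + n\right) + 5\right) + 0) = - (\left(\left(n + H^{2}\right) + 5\right) + 0) = - (\left(5 + n + H^{2}\right) + 0) = - (5 + n + H^{2}) = -5 - n - H^{2}$)
$o f{\left(35,38 \right)} - \left(11093 - p{\left(-127 \right)}\right) = - 30 \left(-5 - 38 - 35^{2}\right) - \left(11093 - -127\right) = - 30 \left(-5 - 38 - 1225\right) - \left(11093 + 127\right) = - 30 \left(-5 - 38 - 1225\right) - 11220 = \left(-30\right) \left(-1268\right) - 11220 = 38040 - 11220 = 26820$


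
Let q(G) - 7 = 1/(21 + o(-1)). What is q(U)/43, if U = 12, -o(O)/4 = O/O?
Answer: 120/731 ≈ 0.16416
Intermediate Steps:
o(O) = -4 (o(O) = -4*O/O = -4*1 = -4)
q(G) = 120/17 (q(G) = 7 + 1/(21 - 4) = 7 + 1/17 = 120/17)
q(U)/43 = (120/17)/43 = (120/17)*(1/43) = 120/731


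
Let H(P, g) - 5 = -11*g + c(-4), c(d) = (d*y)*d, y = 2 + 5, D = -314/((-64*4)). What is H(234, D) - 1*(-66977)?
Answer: 8586305/128 ≈ 67081.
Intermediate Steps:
D = 157/128 (D = -314/(-256) = -314*(-1/256) = 157/128 ≈ 1.2266)
y = 7
c(d) = 7*d² (c(d) = (d*7)*d = (7*d)*d = 7*d²)
H(P, g) = 117 - 11*g (H(P, g) = 5 + (-11*g + 7*(-4)²) = 5 + (-11*g + 7*16) = 5 + (-11*g + 112) = 5 + (112 - 11*g) = 117 - 11*g)
H(234, D) - 1*(-66977) = (117 - 11*157/128) - 1*(-66977) = (117 - 1727/128) + 66977 = 13249/128 + 66977 = 8586305/128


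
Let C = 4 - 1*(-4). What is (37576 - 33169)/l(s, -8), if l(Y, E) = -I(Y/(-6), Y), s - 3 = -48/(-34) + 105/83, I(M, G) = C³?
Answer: -4407/512 ≈ -8.6074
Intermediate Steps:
C = 8 (C = 4 + 4 = 8)
I(M, G) = 512 (I(M, G) = 8³ = 512)
s = 8010/1411 (s = 3 + (-48/(-34) + 105/83) = 3 + (-48*(-1/34) + 105*(1/83)) = 3 + (24/17 + 105/83) = 3 + 3777/1411 = 8010/1411 ≈ 5.6768)
l(Y, E) = -512 (l(Y, E) = -1*512 = -512)
(37576 - 33169)/l(s, -8) = (37576 - 33169)/(-512) = 4407*(-1/512) = -4407/512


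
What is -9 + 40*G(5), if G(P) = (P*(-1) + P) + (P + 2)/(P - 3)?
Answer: 131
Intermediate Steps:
G(P) = (2 + P)/(-3 + P) (G(P) = (-P + P) + (2 + P)/(-3 + P) = 0 + (2 + P)/(-3 + P) = (2 + P)/(-3 + P))
-9 + 40*G(5) = -9 + 40*((2 + 5)/(-3 + 5)) = -9 + 40*(7/2) = -9 + 140 = 131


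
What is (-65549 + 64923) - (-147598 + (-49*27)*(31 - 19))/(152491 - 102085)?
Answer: -15695341/25203 ≈ -622.76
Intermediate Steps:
(-65549 + 64923) - (-147598 + (-49*27)*(31 - 19))/(152491 - 102085) = -626 - (-147598 - 1323*12)/50406 = -626 - (-147598 - 15876)/50406 = -626 - (-163474)/50406 = -626 - 1*(-81737/25203) = -626 + 81737/25203 = -15695341/25203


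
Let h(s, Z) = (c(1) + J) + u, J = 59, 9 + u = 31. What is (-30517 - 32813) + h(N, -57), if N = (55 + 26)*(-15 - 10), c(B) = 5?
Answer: -63244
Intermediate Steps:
u = 22 (u = -9 + 31 = 22)
N = -2025 (N = 81*(-25) = -2025)
h(s, Z) = 86 (h(s, Z) = (5 + 59) + 22 = 64 + 22 = 86)
(-30517 - 32813) + h(N, -57) = (-30517 - 32813) + 86 = -63330 + 86 = -63244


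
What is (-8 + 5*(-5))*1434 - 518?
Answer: -47840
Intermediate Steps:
(-8 + 5*(-5))*1434 - 518 = (-8 - 25)*1434 - 518 = -33*1434 - 518 = -47322 - 518 = -47840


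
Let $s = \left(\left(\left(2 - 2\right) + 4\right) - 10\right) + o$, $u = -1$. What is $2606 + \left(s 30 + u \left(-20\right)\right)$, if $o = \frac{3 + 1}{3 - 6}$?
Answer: $2406$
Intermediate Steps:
$o = - \frac{4}{3}$ ($o = \frac{4}{-3} = 4 \left(- \frac{1}{3}\right) = - \frac{4}{3} \approx -1.3333$)
$s = - \frac{22}{3}$ ($s = \left(\left(\left(2 - 2\right) + 4\right) - 10\right) - \frac{4}{3} = \left(\left(0 + 4\right) - 10\right) - \frac{4}{3} = \left(4 - 10\right) - \frac{4}{3} = -6 - \frac{4}{3} = - \frac{22}{3} \approx -7.3333$)
$2606 + \left(s 30 + u \left(-20\right)\right) = 2606 - 200 = 2406$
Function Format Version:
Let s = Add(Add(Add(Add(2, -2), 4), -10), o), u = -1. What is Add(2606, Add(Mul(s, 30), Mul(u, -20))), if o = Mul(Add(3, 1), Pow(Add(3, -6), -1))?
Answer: 2406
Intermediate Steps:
o = Rational(-4, 3) (o = Mul(4, Pow(-3, -1)) = Mul(4, Rational(-1, 3)) = Rational(-4, 3) ≈ -1.3333)
s = Rational(-22, 3) (s = Add(Add(Add(Add(2, -2), 4), -10), Rational(-4, 3)) = Add(Add(Add(0, 4), -10), Rational(-4, 3)) = Add(Add(4, -10), Rational(-4, 3)) = Add(-6, Rational(-4, 3)) = Rational(-22, 3) ≈ -7.3333)
Add(2606, Add(Mul(s, 30), Mul(u, -20))) = Add(2606, Add(Mul(Rational(-22, 3), 30), Mul(-1, -20))) = Add(2606, Add(-220, 20)) = Add(2606, -200) = 2406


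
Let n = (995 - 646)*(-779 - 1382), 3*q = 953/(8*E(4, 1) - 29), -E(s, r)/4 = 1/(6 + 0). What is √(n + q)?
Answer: 6*I*√222258035/103 ≈ 868.45*I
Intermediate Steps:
E(s, r) = -⅔ (E(s, r) = -4/(6 + 0) = -4/6 = -4*⅙ = -⅔)
q = -953/103 (q = (953/(8*(-⅔) - 29))/3 = (953/(-16/3 - 29))/3 = (953/(-103/3))/3 = (953*(-3/103))/3 = (⅓)*(-2859/103) = -953/103 ≈ -9.2524)
n = -754189 (n = 349*(-2161) = -754189)
√(n + q) = √(-754189 - 953/103) = √(-77682420/103) = 6*I*√222258035/103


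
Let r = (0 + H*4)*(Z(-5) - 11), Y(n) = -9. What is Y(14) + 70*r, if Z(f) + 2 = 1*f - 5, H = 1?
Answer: -6449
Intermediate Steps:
Z(f) = -7 + f (Z(f) = -2 + (1*f - 5) = -2 + (f - 5) = -2 + (-5 + f) = -7 + f)
r = -92 (r = (0 + 1*4)*((-7 - 5) - 11) = (0 + 4)*(-12 - 11) = 4*(-23) = -92)
Y(14) + 70*r = -9 + 70*(-92) = -9 - 6440 = -6449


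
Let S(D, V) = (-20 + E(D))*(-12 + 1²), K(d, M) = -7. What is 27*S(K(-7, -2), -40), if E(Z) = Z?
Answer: 8019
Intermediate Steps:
S(D, V) = 220 - 11*D (S(D, V) = (-20 + D)*(-12 + 1²) = (-20 + D)*(-12 + 1) = (-20 + D)*(-11) = 220 - 11*D)
27*S(K(-7, -2), -40) = 27*(220 - 11*(-7)) = 27*(220 + 77) = 27*297 = 8019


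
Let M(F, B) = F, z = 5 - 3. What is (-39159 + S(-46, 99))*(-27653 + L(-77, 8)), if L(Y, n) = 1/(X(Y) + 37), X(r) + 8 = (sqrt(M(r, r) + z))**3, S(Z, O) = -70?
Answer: 458562119944851/422716 - 14710875*I*sqrt(3)/422716 ≈ 1.0848e+9 - 60.277*I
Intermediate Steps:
z = 2
X(r) = -8 + (2 + r)**(3/2) (X(r) = -8 + (sqrt(r + 2))**3 = -8 + (sqrt(2 + r))**3 = -8 + (2 + r)**(3/2))
L(Y, n) = 1/(29 + (2 + Y)**(3/2)) (L(Y, n) = 1/((-8 + (2 + Y)**(3/2)) + 37) = 1/(29 + (2 + Y)**(3/2)))
(-39159 + S(-46, 99))*(-27653 + L(-77, 8)) = (-39159 - 70)*(-27653 + 1/(29 + (2 - 77)**(3/2))) = -39229*(-27653 + 1/(29 + (-75)**(3/2))) = -39229*(-27653 + 1/(29 - 375*I*sqrt(3))) = 1084799537 - 39229/(29 - 375*I*sqrt(3))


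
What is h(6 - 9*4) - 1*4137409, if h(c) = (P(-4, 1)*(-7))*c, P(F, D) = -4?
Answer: -4138249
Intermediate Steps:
h(c) = 28*c (h(c) = (-4*(-7))*c = 28*c)
h(6 - 9*4) - 1*4137409 = 28*(6 - 9*4) - 1*4137409 = 28*(6 - 1*36) - 4137409 = 28*(6 - 36) - 4137409 = 28*(-30) - 4137409 = -840 - 4137409 = -4138249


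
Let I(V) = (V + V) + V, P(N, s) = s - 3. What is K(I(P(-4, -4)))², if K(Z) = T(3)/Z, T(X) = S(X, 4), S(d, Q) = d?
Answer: 1/49 ≈ 0.020408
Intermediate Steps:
T(X) = X
P(N, s) = -3 + s
I(V) = 3*V (I(V) = 2*V + V = 3*V)
K(Z) = 3/Z
K(I(P(-4, -4)))² = (3/((3*(-3 - 4))))² = (3/((3*(-7))))² = (3/(-21))² = (3*(-1/21))² = (-⅐)² = 1/49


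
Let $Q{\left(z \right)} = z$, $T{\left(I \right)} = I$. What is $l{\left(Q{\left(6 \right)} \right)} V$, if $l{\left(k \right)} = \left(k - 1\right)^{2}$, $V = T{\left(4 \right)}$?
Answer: $100$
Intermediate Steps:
$V = 4$
$l{\left(k \right)} = \left(-1 + k\right)^{2}$
$l{\left(Q{\left(6 \right)} \right)} V = \left(-1 + 6\right)^{2} \cdot 4 = 5^{2} \cdot 4 = 25 \cdot 4 = 100$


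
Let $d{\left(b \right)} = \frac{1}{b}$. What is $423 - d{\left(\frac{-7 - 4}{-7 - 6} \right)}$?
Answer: $\frac{4640}{11} \approx 421.82$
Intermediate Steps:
$423 - d{\left(\frac{-7 - 4}{-7 - 6} \right)} = 423 - \frac{1}{\left(-7 - 4\right) \frac{1}{-7 - 6}} = 423 - \frac{1}{\left(-11\right) \frac{1}{-13}} = 423 - \frac{1}{\left(-11\right) \left(- \frac{1}{13}\right)} = 423 - \frac{1}{\frac{11}{13}} = 423 - \frac{13}{11} = \frac{4640}{11}$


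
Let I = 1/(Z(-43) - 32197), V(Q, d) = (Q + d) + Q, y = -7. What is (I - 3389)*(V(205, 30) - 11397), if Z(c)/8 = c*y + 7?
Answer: 1104083617066/29733 ≈ 3.7133e+7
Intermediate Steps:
Z(c) = 56 - 56*c (Z(c) = 8*(c*(-7) + 7) = 8*(-7*c + 7) = 8*(7 - 7*c) = 56 - 56*c)
V(Q, d) = d + 2*Q
I = -1/29733 (I = 1/((56 - 56*(-43)) - 32197) = 1/((56 + 2408) - 32197) = 1/(2464 - 32197) = 1/(-29733) = -1/29733 ≈ -3.3633e-5)
(I - 3389)*(V(205, 30) - 11397) = (-1/29733 - 3389)*((30 + 2*205) - 11397) = -100765138*((30 + 410) - 11397)/29733 = -100765138*(440 - 11397)/29733 = -100765138/29733*(-10957) = 1104083617066/29733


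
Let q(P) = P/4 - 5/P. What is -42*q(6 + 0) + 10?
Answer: -18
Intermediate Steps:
q(P) = -5/P + P/4 (q(P) = P*(¼) - 5/P = P/4 - 5/P = -5/P + P/4)
-42*q(6 + 0) + 10 = -42*(-5/(6 + 0) + (6 + 0)/4) + 10 = -42*(-5/6 + (¼)*6) + 10 = -42*(-5*⅙ + 3/2) + 10 = -42*(-⅚ + 3/2) + 10 = -42*⅔ + 10 = -28 + 10 = -18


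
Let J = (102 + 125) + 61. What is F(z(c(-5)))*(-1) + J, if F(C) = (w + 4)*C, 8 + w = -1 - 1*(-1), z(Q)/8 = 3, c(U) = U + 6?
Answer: 384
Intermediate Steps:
c(U) = 6 + U
z(Q) = 24 (z(Q) = 8*3 = 24)
w = -8 (w = -8 + (-1 - 1*(-1)) = -8 + (-1 + 1) = -8 + 0 = -8)
F(C) = -4*C (F(C) = (-8 + 4)*C = -4*C)
J = 288 (J = 227 + 61 = 288)
F(z(c(-5)))*(-1) + J = -4*24*(-1) + 288 = -96*(-1) + 288 = 96 + 288 = 384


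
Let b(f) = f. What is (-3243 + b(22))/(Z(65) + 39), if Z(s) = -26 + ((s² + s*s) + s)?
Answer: -3221/8528 ≈ -0.37770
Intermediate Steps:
Z(s) = -26 + s + 2*s² (Z(s) = -26 + ((s² + s²) + s) = -26 + (2*s² + s) = -26 + (s + 2*s²) = -26 + s + 2*s²)
(-3243 + b(22))/(Z(65) + 39) = (-3243 + 22)/((-26 + 65 + 2*65²) + 39) = -3221/((-26 + 65 + 2*4225) + 39) = -3221/((-26 + 65 + 8450) + 39) = -3221/(8489 + 39) = -3221/8528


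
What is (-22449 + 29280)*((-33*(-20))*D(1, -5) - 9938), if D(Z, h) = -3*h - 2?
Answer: -9276498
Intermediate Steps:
D(Z, h) = -2 - 3*h
(-22449 + 29280)*((-33*(-20))*D(1, -5) - 9938) = (-22449 + 29280)*((-33*(-20))*(-2 - 3*(-5)) - 9938) = 6831*(660*(-2 + 15) - 9938) = 6831*(660*13 - 9938) = 6831*(8580 - 9938) = 6831*(-1358) = -9276498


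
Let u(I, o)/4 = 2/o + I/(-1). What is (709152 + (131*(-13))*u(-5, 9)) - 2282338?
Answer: -14478838/9 ≈ -1.6088e+6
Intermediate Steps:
u(I, o) = -4*I + 8/o (u(I, o) = 4*(2/o + I/(-1)) = 4*(2/o + I*(-1)) = 4*(2/o - I) = 4*(-I + 2/o) = -4*I + 8/o)
(709152 + (131*(-13))*u(-5, 9)) - 2282338 = (709152 + (131*(-13))*(-4*(-5) + 8/9)) - 2282338 = (709152 - 1703*(20 + 8*(⅑))) - 2282338 = (709152 - 1703*(20 + 8/9)) - 2282338 = (709152 - 1703*188/9) - 2282338 = (709152 - 320164/9) - 2282338 = 6062204/9 - 2282338 = -14478838/9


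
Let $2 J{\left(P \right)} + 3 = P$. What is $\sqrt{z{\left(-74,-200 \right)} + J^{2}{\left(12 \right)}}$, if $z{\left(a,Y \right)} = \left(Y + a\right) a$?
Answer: $\frac{\sqrt{81185}}{2} \approx 142.46$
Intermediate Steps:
$z{\left(a,Y \right)} = a \left(Y + a\right)$
$J{\left(P \right)} = - \frac{3}{2} + \frac{P}{2}$
$\sqrt{z{\left(-74,-200 \right)} + J^{2}{\left(12 \right)}} = \sqrt{- 74 \left(-200 - 74\right) + \left(- \frac{3}{2} + \frac{1}{2} \cdot 12\right)^{2}} = \sqrt{\left(-74\right) \left(-274\right) + \left(- \frac{3}{2} + 6\right)^{2}} = \sqrt{20276 + \left(\frac{9}{2}\right)^{2}} = \sqrt{20276 + \frac{81}{4}} = \sqrt{\frac{81185}{4}} = \frac{\sqrt{81185}}{2}$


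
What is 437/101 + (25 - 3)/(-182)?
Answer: 38656/9191 ≈ 4.2059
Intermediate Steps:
437/101 + (25 - 3)/(-182) = 437*(1/101) + 22*(-1/182) = 437/101 - 11/91 = 38656/9191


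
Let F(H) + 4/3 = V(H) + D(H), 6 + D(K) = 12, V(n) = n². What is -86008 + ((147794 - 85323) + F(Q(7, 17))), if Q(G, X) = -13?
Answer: -70090/3 ≈ -23363.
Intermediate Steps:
D(K) = 6 (D(K) = -6 + 12 = 6)
F(H) = 14/3 + H² (F(H) = -4/3 + (H² + 6) = -4/3 + (6 + H²) = 14/3 + H²)
-86008 + ((147794 - 85323) + F(Q(7, 17))) = -86008 + ((147794 - 85323) + (14/3 + (-13)²)) = -86008 + (62471 + (14/3 + 169)) = -86008 + (62471 + 521/3) = -86008 + 187934/3 = -70090/3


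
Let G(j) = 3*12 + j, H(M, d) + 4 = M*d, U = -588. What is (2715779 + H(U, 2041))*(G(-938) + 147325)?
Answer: 221928509141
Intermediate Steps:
H(M, d) = -4 + M*d
G(j) = 36 + j
(2715779 + H(U, 2041))*(G(-938) + 147325) = (2715779 + (-4 - 588*2041))*((36 - 938) + 147325) = (2715779 + (-4 - 1200108))*(-902 + 147325) = (2715779 - 1200112)*146423 = 1515667*146423 = 221928509141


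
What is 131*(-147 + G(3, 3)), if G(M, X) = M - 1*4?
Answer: -19388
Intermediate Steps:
G(M, X) = -4 + M (G(M, X) = M - 4 = -4 + M)
131*(-147 + G(3, 3)) = 131*(-147 + (-4 + 3)) = 131*(-147 - 1) = 131*(-148) = -19388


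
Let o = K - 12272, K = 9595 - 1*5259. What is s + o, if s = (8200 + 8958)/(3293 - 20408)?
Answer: -135841798/17115 ≈ -7937.0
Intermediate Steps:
s = -17158/17115 (s = 17158/(-17115) = 17158*(-1/17115) = -17158/17115 ≈ -1.0025)
K = 4336 (K = 9595 - 5259 = 4336)
o = -7936 (o = 4336 - 12272 = -7936)
s + o = -17158/17115 - 7936 = -135841798/17115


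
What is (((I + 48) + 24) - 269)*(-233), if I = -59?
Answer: 59648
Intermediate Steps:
(((I + 48) + 24) - 269)*(-233) = (((-59 + 48) + 24) - 269)*(-233) = ((-11 + 24) - 269)*(-233) = (13 - 269)*(-233) = -256*(-233) = 59648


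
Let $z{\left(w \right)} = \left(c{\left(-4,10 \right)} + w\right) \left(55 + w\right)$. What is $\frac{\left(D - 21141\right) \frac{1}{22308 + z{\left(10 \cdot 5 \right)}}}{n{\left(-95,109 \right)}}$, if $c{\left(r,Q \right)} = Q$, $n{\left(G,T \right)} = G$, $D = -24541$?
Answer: $\frac{22841}{1358880} \approx 0.016809$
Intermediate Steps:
$z{\left(w \right)} = \left(10 + w\right) \left(55 + w\right)$
$\frac{\left(D - 21141\right) \frac{1}{22308 + z{\left(10 \cdot 5 \right)}}}{n{\left(-95,109 \right)}} = \frac{\left(-24541 - 21141\right) \frac{1}{22308 + \left(550 + \left(10 \cdot 5\right)^{2} + 65 \cdot 10 \cdot 5\right)}}{-95} = - \frac{45682}{22308 + \left(550 + 50^{2} + 65 \cdot 50\right)} \left(- \frac{1}{95}\right) = - \frac{45682}{22308 + \left(550 + 2500 + 3250\right)} \left(- \frac{1}{95}\right) = - \frac{45682}{22308 + 6300} \left(- \frac{1}{95}\right) = - \frac{45682}{28608} \left(- \frac{1}{95}\right) = \left(-45682\right) \frac{1}{28608} \left(- \frac{1}{95}\right) = \left(- \frac{22841}{14304}\right) \left(- \frac{1}{95}\right) = \frac{22841}{1358880}$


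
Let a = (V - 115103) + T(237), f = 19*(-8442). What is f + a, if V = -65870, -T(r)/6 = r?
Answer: -342793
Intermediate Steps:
T(r) = -6*r
f = -160398
a = -182395 (a = (-65870 - 115103) - 6*237 = -180973 - 1422 = -182395)
f + a = -160398 - 182395 = -342793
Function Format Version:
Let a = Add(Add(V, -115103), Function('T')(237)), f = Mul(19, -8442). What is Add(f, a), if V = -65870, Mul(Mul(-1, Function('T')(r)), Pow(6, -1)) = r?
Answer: -342793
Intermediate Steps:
Function('T')(r) = Mul(-6, r)
f = -160398
a = -182395 (a = Add(Add(-65870, -115103), Mul(-6, 237)) = Add(-180973, -1422) = -182395)
Add(f, a) = Add(-160398, -182395) = -342793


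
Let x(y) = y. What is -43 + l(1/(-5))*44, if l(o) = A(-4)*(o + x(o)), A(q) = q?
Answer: 137/5 ≈ 27.400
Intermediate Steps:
l(o) = -8*o (l(o) = -4*(o + o) = -8*o)
-43 + l(1/(-5))*44 = -43 - 8/(-5)*44 = -43 - 8*(-⅕)*44 = -43 + (8/5)*44 = -43 + 352/5 = 137/5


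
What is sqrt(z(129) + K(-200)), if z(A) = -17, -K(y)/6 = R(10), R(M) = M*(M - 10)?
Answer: I*sqrt(17) ≈ 4.1231*I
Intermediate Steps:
R(M) = M*(-10 + M)
K(y) = 0 (K(y) = -60*(-10 + 10) = -60*0 = -6*0 = 0)
sqrt(z(129) + K(-200)) = sqrt(-17 + 0) = sqrt(-17) = I*sqrt(17)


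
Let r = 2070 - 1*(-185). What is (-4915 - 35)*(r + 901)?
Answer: -15622200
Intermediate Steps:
r = 2255 (r = 2070 + 185 = 2255)
(-4915 - 35)*(r + 901) = (-4915 - 35)*(2255 + 901) = -4950*3156 = -15622200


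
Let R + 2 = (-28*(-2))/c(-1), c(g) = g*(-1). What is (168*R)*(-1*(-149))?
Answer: 1351728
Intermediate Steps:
c(g) = -g
R = 54 (R = -2 + (-28*(-2))/((-1*(-1))) = -2 + 56/1 = -2 + 56*1 = -2 + 56 = 54)
(168*R)*(-1*(-149)) = (168*54)*(-1*(-149)) = 9072*149 = 1351728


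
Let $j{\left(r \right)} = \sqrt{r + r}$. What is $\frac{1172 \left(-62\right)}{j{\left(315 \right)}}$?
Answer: $- \frac{36332 \sqrt{70}}{105} \approx -2895.0$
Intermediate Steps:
$j{\left(r \right)} = \sqrt{2} \sqrt{r}$ ($j{\left(r \right)} = \sqrt{2 r} = \sqrt{2} \sqrt{r}$)
$\frac{1172 \left(-62\right)}{j{\left(315 \right)}} = \frac{1172 \left(-62\right)}{\sqrt{2} \sqrt{315}} = - \frac{72664}{\sqrt{2} \cdot 3 \sqrt{35}} = - \frac{72664}{3 \sqrt{70}} = - 72664 \frac{\sqrt{70}}{210} = - \frac{36332 \sqrt{70}}{105}$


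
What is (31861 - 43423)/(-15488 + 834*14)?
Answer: 5781/1906 ≈ 3.0331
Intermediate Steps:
(31861 - 43423)/(-15488 + 834*14) = -11562/(-15488 + 11676) = -11562/(-3812) = -11562*(-1/3812) = 5781/1906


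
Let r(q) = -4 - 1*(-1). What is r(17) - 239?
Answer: -242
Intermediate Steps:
r(q) = -3 (r(q) = -4 + 1 = -3)
r(17) - 239 = -3 - 239 = -242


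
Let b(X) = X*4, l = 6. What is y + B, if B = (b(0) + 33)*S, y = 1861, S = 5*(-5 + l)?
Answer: 2026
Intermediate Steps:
b(X) = 4*X
S = 5 (S = 5*(-5 + 6) = 5*1 = 5)
B = 165 (B = (4*0 + 33)*5 = (0 + 33)*5 = 33*5 = 165)
y + B = 1861 + 165 = 2026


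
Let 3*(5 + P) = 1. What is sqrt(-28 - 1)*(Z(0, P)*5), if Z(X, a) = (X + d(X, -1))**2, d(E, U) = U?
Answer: 5*I*sqrt(29) ≈ 26.926*I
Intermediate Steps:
P = -14/3 (P = -5 + (1/3)*1 = -5 + 1/3 = -14/3 ≈ -4.6667)
Z(X, a) = (-1 + X)**2 (Z(X, a) = (X - 1)**2 = (-1 + X)**2)
sqrt(-28 - 1)*(Z(0, P)*5) = sqrt(-28 - 1)*((-1 + 0)**2*5) = sqrt(-29)*((-1)**2*5) = (I*sqrt(29))*(1*5) = (I*sqrt(29))*5 = 5*I*sqrt(29)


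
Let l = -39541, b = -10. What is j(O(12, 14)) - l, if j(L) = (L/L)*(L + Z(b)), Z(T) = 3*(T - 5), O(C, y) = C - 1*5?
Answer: 39503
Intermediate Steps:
O(C, y) = -5 + C (O(C, y) = C - 5 = -5 + C)
Z(T) = -15 + 3*T (Z(T) = 3*(-5 + T) = -15 + 3*T)
j(L) = -45 + L (j(L) = (L/L)*(L + (-15 + 3*(-10))) = 1*(L + (-15 - 30)) = 1*(L - 45) = 1*(-45 + L) = -45 + L)
j(O(12, 14)) - l = (-45 + (-5 + 12)) - 1*(-39541) = (-45 + 7) + 39541 = -38 + 39541 = 39503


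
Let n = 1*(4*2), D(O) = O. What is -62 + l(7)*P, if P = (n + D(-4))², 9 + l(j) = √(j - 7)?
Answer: -206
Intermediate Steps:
l(j) = -9 + √(-7 + j) (l(j) = -9 + √(j - 7) = -9 + √(-7 + j))
n = 8 (n = 1*8 = 8)
P = 16 (P = (8 - 4)² = 4² = 16)
-62 + l(7)*P = -62 + (-9 + √(-7 + 7))*16 = -62 + (-9 + √0)*16 = -62 + (-9 + 0)*16 = -62 - 9*16 = -62 - 144 = -206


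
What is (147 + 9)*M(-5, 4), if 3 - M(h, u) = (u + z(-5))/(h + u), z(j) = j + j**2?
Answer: 4212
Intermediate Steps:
M(h, u) = 3 - (20 + u)/(h + u) (M(h, u) = 3 - (u - 5*(1 - 5))/(h + u) = 3 - (u - 5*(-4))/(h + u) = 3 - (u + 20)/(h + u) = 3 - (20 + u)/(h + u))
(147 + 9)*M(-5, 4) = (147 + 9)*((-20 + 2*4 + 3*(-5))/(-5 + 4)) = 156*((-20 + 8 - 15)/(-1)) = 156*(-1*(-27)) = 156*27 = 4212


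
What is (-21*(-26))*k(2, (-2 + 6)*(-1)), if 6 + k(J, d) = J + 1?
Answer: -1638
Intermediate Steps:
k(J, d) = -5 + J (k(J, d) = -6 + (J + 1) = -6 + (1 + J) = -5 + J)
(-21*(-26))*k(2, (-2 + 6)*(-1)) = (-21*(-26))*(-5 + 2) = 546*(-3) = -1638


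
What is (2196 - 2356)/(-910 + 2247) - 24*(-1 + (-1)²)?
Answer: -160/1337 ≈ -0.11967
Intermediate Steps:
(2196 - 2356)/(-910 + 2247) - 24*(-1 + (-1)²) = -160/1337 - 24*(-1 + 1) = -160*1/1337 - 24*0 = -160/1337 + 0 = -160/1337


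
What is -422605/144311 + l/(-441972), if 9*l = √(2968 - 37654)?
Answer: -422605/144311 - I*√3854/1325916 ≈ -2.9284 - 4.6821e-5*I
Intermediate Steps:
l = I*√3854/3 (l = √(2968 - 37654)/9 = √(-34686)/9 = (3*I*√3854)/9 = I*√3854/3 ≈ 20.694*I)
-422605/144311 + l/(-441972) = -422605/144311 + (I*√3854/3)/(-441972) = -422605*1/144311 + (I*√3854/3)*(-1/441972) = -422605/144311 - I*√3854/1325916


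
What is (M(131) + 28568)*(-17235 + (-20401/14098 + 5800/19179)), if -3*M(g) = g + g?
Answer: -28442447557325147/57939759 ≈ -4.9090e+8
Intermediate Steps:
M(g) = -2*g/3 (M(g) = -(g + g)/3 = -2*g/3)
(M(131) + 28568)*(-17235 + (-20401/14098 + 5800/19179)) = (-2/3*131 + 28568)*(-17235 + (-20401/14098 + 5800/19179)) = (-262/3 + 28568)*(-17235 + (-20401*1/14098 + 5800*(1/19179))) = 85442*(-17235 + (-20401/14098 + 5800/19179))/3 = 85442*(-17235 - 309502379/270385542)/3 = (85442/3)*(-4660404318749/270385542) = -28442447557325147/57939759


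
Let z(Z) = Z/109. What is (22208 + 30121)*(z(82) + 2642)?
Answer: 15073891740/109 ≈ 1.3829e+8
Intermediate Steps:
z(Z) = Z/109 (z(Z) = Z*(1/109) = Z/109)
(22208 + 30121)*(z(82) + 2642) = (22208 + 30121)*((1/109)*82 + 2642) = 52329*(82/109 + 2642) = 52329*(288060/109) = 15073891740/109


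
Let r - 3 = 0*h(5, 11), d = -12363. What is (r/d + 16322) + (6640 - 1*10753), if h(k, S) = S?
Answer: 50313288/4121 ≈ 12209.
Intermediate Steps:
r = 3 (r = 3 + 0*11 = 3 + 0 = 3)
(r/d + 16322) + (6640 - 1*10753) = (3/(-12363) + 16322) + (6640 - 1*10753) = (3*(-1/12363) + 16322) + (6640 - 10753) = (-1/4121 + 16322) - 4113 = 67262961/4121 - 4113 = 50313288/4121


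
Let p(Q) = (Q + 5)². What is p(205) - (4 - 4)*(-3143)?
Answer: 44100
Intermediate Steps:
p(Q) = (5 + Q)²
p(205) - (4 - 4)*(-3143) = (5 + 205)² - (4 - 4)*(-3143) = 210² - 0*(-3143) = 44100 - 1*0 = 44100 + 0 = 44100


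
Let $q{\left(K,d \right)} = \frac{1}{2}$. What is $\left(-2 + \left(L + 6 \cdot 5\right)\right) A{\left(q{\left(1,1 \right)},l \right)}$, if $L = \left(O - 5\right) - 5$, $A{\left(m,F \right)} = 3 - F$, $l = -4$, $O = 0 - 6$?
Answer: $84$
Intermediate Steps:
$O = -6$ ($O = 0 - 6 = -6$)
$q{\left(K,d \right)} = \frac{1}{2}$
$L = -16$ ($L = \left(-6 - 5\right) - 5 = -11 - 5 = -16$)
$\left(-2 + \left(L + 6 \cdot 5\right)\right) A{\left(q{\left(1,1 \right)},l \right)} = \left(-2 + \left(-16 + 6 \cdot 5\right)\right) \left(3 - -4\right) = \left(-2 + \left(-16 + 30\right)\right) \left(3 + 4\right) = \left(-2 + 14\right) 7 = 12 \cdot 7 = 84$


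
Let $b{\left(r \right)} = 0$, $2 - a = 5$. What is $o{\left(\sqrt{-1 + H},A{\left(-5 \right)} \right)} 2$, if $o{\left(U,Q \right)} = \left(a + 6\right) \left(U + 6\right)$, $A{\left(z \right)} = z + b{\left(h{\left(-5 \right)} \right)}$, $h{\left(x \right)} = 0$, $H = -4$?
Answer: $36 + 6 i \sqrt{5} \approx 36.0 + 13.416 i$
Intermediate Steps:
$a = -3$ ($a = 2 - 5 = -3$)
$A{\left(z \right)} = z$ ($A{\left(z \right)} = z + 0 = z$)
$o{\left(U,Q \right)} = 18 + 3 U$ ($o{\left(U,Q \right)} = \left(-3 + 6\right) \left(U + 6\right) = 3 \left(6 + U\right) = 18 + 3 U$)
$o{\left(\sqrt{-1 + H},A{\left(-5 \right)} \right)} 2 = \left(18 + 3 \sqrt{-1 - 4}\right) 2 = \left(18 + 3 \sqrt{-5}\right) 2 = \left(18 + 3 i \sqrt{5}\right) 2 = 36 + 6 i \sqrt{5}$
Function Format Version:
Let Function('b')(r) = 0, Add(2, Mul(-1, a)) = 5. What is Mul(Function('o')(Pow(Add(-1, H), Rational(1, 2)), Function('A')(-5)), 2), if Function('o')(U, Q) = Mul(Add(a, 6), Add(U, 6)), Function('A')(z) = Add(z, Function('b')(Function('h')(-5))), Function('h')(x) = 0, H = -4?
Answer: Add(36, Mul(6, I, Pow(5, Rational(1, 2)))) ≈ Add(36.000, Mul(13.416, I))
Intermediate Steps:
a = -3 (a = Add(2, Mul(-1, 5)) = Add(2, -5) = -3)
Function('A')(z) = z (Function('A')(z) = Add(z, 0) = z)
Function('o')(U, Q) = Add(18, Mul(3, U)) (Function('o')(U, Q) = Mul(Add(-3, 6), Add(U, 6)) = Mul(3, Add(6, U)) = Add(18, Mul(3, U)))
Mul(Function('o')(Pow(Add(-1, H), Rational(1, 2)), Function('A')(-5)), 2) = Mul(Add(18, Mul(3, Pow(Add(-1, -4), Rational(1, 2)))), 2) = Mul(Add(18, Mul(3, Pow(-5, Rational(1, 2)))), 2) = Mul(Add(18, Mul(3, Mul(I, Pow(5, Rational(1, 2))))), 2) = Mul(Add(18, Mul(3, I, Pow(5, Rational(1, 2)))), 2) = Add(36, Mul(6, I, Pow(5, Rational(1, 2))))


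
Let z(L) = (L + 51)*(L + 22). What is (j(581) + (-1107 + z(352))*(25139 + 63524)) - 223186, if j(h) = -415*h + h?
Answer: 13264851025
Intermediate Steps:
j(h) = -414*h
z(L) = (22 + L)*(51 + L) (z(L) = (51 + L)*(22 + L) = (22 + L)*(51 + L))
(j(581) + (-1107 + z(352))*(25139 + 63524)) - 223186 = (-414*581 + (-1107 + (1122 + 352² + 73*352))*(25139 + 63524)) - 223186 = (-240534 + (-1107 + (1122 + 123904 + 25696))*88663) - 223186 = (-240534 + (-1107 + 150722)*88663) - 223186 = (-240534 + 149615*88663) - 223186 = (-240534 + 13265314745) - 223186 = 13265074211 - 223186 = 13264851025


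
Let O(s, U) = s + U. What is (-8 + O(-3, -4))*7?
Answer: -105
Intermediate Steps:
O(s, U) = U + s
(-8 + O(-3, -4))*7 = (-8 + (-4 - 3))*7 = (-8 - 7)*7 = -15*7 = -105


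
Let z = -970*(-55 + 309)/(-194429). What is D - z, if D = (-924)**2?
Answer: 165998567524/194429 ≈ 8.5378e+5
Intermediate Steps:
D = 853776
z = 246380/194429 (z = -970*254*(-1/194429) = -246380*(-1/194429) = 246380/194429 ≈ 1.2672)
D - z = 853776 - 1*246380/194429 = 853776 - 246380/194429 = 165998567524/194429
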